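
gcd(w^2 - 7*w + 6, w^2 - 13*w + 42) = w - 6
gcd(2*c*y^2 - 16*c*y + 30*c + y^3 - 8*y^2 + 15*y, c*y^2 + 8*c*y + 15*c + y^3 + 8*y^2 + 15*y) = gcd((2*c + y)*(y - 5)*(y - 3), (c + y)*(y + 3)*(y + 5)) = 1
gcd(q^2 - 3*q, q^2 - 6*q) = q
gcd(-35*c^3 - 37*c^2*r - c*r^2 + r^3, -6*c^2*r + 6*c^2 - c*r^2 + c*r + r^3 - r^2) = 1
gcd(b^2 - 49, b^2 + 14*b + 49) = b + 7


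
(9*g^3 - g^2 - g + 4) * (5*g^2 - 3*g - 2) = 45*g^5 - 32*g^4 - 20*g^3 + 25*g^2 - 10*g - 8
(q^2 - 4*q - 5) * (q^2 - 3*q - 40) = q^4 - 7*q^3 - 33*q^2 + 175*q + 200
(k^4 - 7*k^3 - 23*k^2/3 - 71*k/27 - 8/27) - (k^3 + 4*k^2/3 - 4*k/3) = k^4 - 8*k^3 - 9*k^2 - 35*k/27 - 8/27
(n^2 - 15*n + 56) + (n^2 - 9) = 2*n^2 - 15*n + 47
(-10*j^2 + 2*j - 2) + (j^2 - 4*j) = -9*j^2 - 2*j - 2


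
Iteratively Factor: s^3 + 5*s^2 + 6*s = (s + 3)*(s^2 + 2*s) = (s + 2)*(s + 3)*(s)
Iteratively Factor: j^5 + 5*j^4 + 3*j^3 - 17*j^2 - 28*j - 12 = (j + 1)*(j^4 + 4*j^3 - j^2 - 16*j - 12) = (j + 1)*(j + 2)*(j^3 + 2*j^2 - 5*j - 6) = (j - 2)*(j + 1)*(j + 2)*(j^2 + 4*j + 3) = (j - 2)*(j + 1)^2*(j + 2)*(j + 3)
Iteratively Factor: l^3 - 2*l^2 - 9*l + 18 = (l + 3)*(l^2 - 5*l + 6) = (l - 2)*(l + 3)*(l - 3)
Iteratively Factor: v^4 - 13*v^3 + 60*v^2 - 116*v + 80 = (v - 4)*(v^3 - 9*v^2 + 24*v - 20) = (v - 5)*(v - 4)*(v^2 - 4*v + 4) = (v - 5)*(v - 4)*(v - 2)*(v - 2)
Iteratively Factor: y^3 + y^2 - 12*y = (y)*(y^2 + y - 12) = y*(y - 3)*(y + 4)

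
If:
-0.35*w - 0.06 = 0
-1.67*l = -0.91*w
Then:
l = -0.09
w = -0.17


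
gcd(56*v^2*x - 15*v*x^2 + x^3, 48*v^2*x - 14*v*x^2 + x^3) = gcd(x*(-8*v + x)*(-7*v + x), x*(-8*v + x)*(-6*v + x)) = -8*v*x + x^2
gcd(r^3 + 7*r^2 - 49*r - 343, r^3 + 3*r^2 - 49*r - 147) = r^2 - 49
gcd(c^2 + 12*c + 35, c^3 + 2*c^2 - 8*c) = 1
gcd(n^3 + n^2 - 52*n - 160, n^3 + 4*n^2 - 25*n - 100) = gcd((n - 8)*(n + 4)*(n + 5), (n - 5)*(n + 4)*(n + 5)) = n^2 + 9*n + 20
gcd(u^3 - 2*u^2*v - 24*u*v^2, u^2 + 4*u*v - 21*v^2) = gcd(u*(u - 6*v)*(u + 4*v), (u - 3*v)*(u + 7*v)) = 1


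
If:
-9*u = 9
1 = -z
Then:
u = -1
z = -1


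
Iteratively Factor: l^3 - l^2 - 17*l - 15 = (l + 3)*(l^2 - 4*l - 5) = (l - 5)*(l + 3)*(l + 1)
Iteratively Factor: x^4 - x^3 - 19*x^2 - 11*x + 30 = (x + 3)*(x^3 - 4*x^2 - 7*x + 10) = (x - 1)*(x + 3)*(x^2 - 3*x - 10) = (x - 1)*(x + 2)*(x + 3)*(x - 5)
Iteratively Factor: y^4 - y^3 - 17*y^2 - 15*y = (y + 3)*(y^3 - 4*y^2 - 5*y) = (y - 5)*(y + 3)*(y^2 + y) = (y - 5)*(y + 1)*(y + 3)*(y)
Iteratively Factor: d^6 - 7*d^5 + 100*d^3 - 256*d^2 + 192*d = (d + 4)*(d^5 - 11*d^4 + 44*d^3 - 76*d^2 + 48*d) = (d - 2)*(d + 4)*(d^4 - 9*d^3 + 26*d^2 - 24*d) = (d - 4)*(d - 2)*(d + 4)*(d^3 - 5*d^2 + 6*d) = (d - 4)*(d - 2)^2*(d + 4)*(d^2 - 3*d) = (d - 4)*(d - 3)*(d - 2)^2*(d + 4)*(d)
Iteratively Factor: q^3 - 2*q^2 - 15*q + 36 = (q + 4)*(q^2 - 6*q + 9) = (q - 3)*(q + 4)*(q - 3)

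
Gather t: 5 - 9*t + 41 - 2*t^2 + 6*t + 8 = -2*t^2 - 3*t + 54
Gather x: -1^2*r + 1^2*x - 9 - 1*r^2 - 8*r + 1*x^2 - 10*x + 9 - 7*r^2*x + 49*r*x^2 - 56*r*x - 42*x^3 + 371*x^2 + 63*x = -r^2 - 9*r - 42*x^3 + x^2*(49*r + 372) + x*(-7*r^2 - 56*r + 54)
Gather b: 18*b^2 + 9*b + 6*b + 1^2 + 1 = 18*b^2 + 15*b + 2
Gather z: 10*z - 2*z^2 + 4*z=-2*z^2 + 14*z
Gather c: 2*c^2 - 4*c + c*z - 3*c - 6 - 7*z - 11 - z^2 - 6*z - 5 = 2*c^2 + c*(z - 7) - z^2 - 13*z - 22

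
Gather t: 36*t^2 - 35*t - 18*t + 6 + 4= 36*t^2 - 53*t + 10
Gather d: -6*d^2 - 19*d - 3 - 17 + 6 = -6*d^2 - 19*d - 14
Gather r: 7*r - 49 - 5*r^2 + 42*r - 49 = -5*r^2 + 49*r - 98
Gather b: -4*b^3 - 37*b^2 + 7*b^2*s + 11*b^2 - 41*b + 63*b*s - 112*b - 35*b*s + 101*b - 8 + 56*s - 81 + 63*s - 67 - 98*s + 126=-4*b^3 + b^2*(7*s - 26) + b*(28*s - 52) + 21*s - 30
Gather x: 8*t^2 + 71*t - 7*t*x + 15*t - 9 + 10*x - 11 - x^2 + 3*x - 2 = 8*t^2 + 86*t - x^2 + x*(13 - 7*t) - 22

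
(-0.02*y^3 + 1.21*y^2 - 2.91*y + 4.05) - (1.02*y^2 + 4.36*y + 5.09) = -0.02*y^3 + 0.19*y^2 - 7.27*y - 1.04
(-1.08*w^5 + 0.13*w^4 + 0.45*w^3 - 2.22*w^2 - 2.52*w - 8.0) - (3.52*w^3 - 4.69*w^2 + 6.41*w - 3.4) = -1.08*w^5 + 0.13*w^4 - 3.07*w^3 + 2.47*w^2 - 8.93*w - 4.6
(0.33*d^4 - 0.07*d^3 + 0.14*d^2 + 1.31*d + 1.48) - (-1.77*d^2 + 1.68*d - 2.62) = 0.33*d^4 - 0.07*d^3 + 1.91*d^2 - 0.37*d + 4.1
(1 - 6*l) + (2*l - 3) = -4*l - 2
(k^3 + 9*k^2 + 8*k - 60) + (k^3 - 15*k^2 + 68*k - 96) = 2*k^3 - 6*k^2 + 76*k - 156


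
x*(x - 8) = x^2 - 8*x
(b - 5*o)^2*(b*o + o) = b^3*o - 10*b^2*o^2 + b^2*o + 25*b*o^3 - 10*b*o^2 + 25*o^3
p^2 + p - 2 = (p - 1)*(p + 2)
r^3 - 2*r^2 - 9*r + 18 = (r - 3)*(r - 2)*(r + 3)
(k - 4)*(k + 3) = k^2 - k - 12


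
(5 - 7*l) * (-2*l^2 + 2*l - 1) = 14*l^3 - 24*l^2 + 17*l - 5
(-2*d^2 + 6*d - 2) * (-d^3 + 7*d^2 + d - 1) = 2*d^5 - 20*d^4 + 42*d^3 - 6*d^2 - 8*d + 2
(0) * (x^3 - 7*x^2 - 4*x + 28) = 0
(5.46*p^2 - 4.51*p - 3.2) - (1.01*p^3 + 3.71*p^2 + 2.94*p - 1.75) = -1.01*p^3 + 1.75*p^2 - 7.45*p - 1.45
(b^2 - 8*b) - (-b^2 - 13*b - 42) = 2*b^2 + 5*b + 42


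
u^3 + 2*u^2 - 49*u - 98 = (u - 7)*(u + 2)*(u + 7)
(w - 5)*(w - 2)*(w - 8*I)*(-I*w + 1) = -I*w^4 - 7*w^3 + 7*I*w^3 + 49*w^2 - 18*I*w^2 - 70*w + 56*I*w - 80*I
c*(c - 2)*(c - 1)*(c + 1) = c^4 - 2*c^3 - c^2 + 2*c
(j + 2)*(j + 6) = j^2 + 8*j + 12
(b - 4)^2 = b^2 - 8*b + 16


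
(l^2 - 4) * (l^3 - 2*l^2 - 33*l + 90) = l^5 - 2*l^4 - 37*l^3 + 98*l^2 + 132*l - 360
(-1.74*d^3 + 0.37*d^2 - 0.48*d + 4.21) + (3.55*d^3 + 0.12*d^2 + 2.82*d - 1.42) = 1.81*d^3 + 0.49*d^2 + 2.34*d + 2.79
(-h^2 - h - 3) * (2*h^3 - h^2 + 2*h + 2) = -2*h^5 - h^4 - 7*h^3 - h^2 - 8*h - 6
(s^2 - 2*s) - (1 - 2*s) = s^2 - 1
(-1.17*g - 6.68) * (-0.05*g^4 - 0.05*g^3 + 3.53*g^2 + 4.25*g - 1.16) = 0.0585*g^5 + 0.3925*g^4 - 3.7961*g^3 - 28.5529*g^2 - 27.0328*g + 7.7488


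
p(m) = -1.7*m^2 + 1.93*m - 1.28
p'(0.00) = 1.93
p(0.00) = -1.28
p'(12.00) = -38.87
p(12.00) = -222.92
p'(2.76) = -7.45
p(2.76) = -8.90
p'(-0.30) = 2.95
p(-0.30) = -2.01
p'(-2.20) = 9.41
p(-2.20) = -13.75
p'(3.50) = -9.97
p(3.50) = -15.35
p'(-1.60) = 7.37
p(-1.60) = -8.72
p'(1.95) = -4.70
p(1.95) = -3.98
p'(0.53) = 0.13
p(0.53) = -0.73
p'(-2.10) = 9.07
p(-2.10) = -12.83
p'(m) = 1.93 - 3.4*m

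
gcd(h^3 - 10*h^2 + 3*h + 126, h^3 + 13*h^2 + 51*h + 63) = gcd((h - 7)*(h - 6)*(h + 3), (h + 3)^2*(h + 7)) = h + 3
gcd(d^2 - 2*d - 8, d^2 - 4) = d + 2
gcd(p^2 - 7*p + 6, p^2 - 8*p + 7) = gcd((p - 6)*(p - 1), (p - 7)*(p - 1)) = p - 1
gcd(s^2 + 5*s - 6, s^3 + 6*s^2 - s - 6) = s^2 + 5*s - 6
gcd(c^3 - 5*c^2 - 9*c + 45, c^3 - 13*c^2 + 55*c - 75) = c^2 - 8*c + 15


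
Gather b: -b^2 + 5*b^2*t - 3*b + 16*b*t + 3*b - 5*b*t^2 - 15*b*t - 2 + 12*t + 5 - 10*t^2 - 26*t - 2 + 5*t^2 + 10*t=b^2*(5*t - 1) + b*(-5*t^2 + t) - 5*t^2 - 4*t + 1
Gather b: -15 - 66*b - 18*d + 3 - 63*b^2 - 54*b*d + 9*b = -63*b^2 + b*(-54*d - 57) - 18*d - 12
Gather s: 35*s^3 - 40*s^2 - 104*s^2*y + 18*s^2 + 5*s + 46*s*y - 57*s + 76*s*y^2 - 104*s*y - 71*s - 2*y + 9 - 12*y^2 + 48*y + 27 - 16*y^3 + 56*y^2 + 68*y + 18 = 35*s^3 + s^2*(-104*y - 22) + s*(76*y^2 - 58*y - 123) - 16*y^3 + 44*y^2 + 114*y + 54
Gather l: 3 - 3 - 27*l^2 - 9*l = -27*l^2 - 9*l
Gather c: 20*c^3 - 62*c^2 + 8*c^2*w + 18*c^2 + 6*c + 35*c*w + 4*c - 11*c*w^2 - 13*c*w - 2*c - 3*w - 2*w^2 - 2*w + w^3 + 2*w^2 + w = 20*c^3 + c^2*(8*w - 44) + c*(-11*w^2 + 22*w + 8) + w^3 - 4*w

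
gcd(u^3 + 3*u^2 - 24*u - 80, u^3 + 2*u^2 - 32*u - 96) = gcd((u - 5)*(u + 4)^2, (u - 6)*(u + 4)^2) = u^2 + 8*u + 16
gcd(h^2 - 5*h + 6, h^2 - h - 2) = h - 2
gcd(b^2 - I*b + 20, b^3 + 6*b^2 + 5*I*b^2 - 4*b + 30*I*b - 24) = b + 4*I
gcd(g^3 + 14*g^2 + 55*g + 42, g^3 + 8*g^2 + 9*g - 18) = g + 6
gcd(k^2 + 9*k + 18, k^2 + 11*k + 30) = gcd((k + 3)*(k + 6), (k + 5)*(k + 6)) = k + 6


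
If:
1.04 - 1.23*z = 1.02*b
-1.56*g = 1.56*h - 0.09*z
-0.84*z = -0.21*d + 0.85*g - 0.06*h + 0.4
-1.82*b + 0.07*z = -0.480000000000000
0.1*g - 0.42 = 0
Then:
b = 0.29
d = 22.52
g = 4.20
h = -4.16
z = 0.61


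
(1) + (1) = 2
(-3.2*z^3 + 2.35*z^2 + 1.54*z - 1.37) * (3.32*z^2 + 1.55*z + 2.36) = -10.624*z^5 + 2.842*z^4 + 1.2033*z^3 + 3.3846*z^2 + 1.5109*z - 3.2332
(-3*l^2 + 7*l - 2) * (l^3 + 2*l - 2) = -3*l^5 + 7*l^4 - 8*l^3 + 20*l^2 - 18*l + 4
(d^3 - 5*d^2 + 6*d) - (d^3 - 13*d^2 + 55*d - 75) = 8*d^2 - 49*d + 75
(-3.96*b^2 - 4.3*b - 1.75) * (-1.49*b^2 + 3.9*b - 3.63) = 5.9004*b^4 - 9.037*b^3 + 0.212299999999999*b^2 + 8.784*b + 6.3525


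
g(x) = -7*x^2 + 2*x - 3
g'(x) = 2 - 14*x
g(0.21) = -2.89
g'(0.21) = -0.94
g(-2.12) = -38.70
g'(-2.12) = 31.68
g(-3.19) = -80.61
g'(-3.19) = 46.66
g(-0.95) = -11.22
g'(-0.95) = 15.30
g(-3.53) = -97.29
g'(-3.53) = 51.42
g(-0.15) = -3.46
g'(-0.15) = 4.10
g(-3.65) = -103.56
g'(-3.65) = 53.10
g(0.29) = -3.01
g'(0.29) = -2.06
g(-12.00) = -1035.00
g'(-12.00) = 170.00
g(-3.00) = -72.00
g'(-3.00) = 44.00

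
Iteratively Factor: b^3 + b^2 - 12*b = (b)*(b^2 + b - 12) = b*(b - 3)*(b + 4)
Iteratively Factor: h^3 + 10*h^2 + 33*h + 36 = (h + 3)*(h^2 + 7*h + 12) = (h + 3)*(h + 4)*(h + 3)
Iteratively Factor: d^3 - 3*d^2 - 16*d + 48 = (d - 3)*(d^2 - 16) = (d - 4)*(d - 3)*(d + 4)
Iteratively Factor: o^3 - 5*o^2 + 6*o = (o - 2)*(o^2 - 3*o) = (o - 3)*(o - 2)*(o)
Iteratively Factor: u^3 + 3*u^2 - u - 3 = (u + 1)*(u^2 + 2*u - 3) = (u + 1)*(u + 3)*(u - 1)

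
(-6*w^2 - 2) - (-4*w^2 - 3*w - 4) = -2*w^2 + 3*w + 2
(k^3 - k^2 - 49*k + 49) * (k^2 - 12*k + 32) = k^5 - 13*k^4 - 5*k^3 + 605*k^2 - 2156*k + 1568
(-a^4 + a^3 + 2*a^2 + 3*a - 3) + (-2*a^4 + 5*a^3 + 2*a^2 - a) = -3*a^4 + 6*a^3 + 4*a^2 + 2*a - 3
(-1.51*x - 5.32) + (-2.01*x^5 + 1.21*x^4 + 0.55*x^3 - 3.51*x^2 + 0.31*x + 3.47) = -2.01*x^5 + 1.21*x^4 + 0.55*x^3 - 3.51*x^2 - 1.2*x - 1.85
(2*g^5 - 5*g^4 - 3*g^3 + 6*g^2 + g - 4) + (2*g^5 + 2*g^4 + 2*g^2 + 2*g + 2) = 4*g^5 - 3*g^4 - 3*g^3 + 8*g^2 + 3*g - 2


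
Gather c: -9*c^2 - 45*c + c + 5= -9*c^2 - 44*c + 5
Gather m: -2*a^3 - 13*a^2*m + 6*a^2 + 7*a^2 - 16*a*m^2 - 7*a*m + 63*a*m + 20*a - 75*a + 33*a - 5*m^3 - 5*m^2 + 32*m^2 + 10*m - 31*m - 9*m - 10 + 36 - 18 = -2*a^3 + 13*a^2 - 22*a - 5*m^3 + m^2*(27 - 16*a) + m*(-13*a^2 + 56*a - 30) + 8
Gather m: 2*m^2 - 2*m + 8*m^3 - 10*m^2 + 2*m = 8*m^3 - 8*m^2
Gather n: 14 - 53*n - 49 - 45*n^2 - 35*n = -45*n^2 - 88*n - 35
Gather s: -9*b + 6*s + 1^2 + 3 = -9*b + 6*s + 4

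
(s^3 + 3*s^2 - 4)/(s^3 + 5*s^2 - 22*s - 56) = (s^2 + s - 2)/(s^2 + 3*s - 28)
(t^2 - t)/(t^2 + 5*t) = (t - 1)/(t + 5)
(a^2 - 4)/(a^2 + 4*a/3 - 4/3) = 3*(a - 2)/(3*a - 2)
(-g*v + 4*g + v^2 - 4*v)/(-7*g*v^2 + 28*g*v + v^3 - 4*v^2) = (-g + v)/(v*(-7*g + v))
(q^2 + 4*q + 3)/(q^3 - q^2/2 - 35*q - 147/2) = 2*(q + 1)/(2*q^2 - 7*q - 49)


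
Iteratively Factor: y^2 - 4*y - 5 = (y - 5)*(y + 1)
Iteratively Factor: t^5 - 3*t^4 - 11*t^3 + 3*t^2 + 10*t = (t - 1)*(t^4 - 2*t^3 - 13*t^2 - 10*t) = (t - 1)*(t + 2)*(t^3 - 4*t^2 - 5*t) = t*(t - 1)*(t + 2)*(t^2 - 4*t - 5) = t*(t - 5)*(t - 1)*(t + 2)*(t + 1)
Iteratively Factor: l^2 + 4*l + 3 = (l + 3)*(l + 1)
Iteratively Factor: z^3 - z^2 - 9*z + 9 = (z - 1)*(z^2 - 9) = (z - 1)*(z + 3)*(z - 3)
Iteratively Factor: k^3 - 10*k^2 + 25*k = (k - 5)*(k^2 - 5*k) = (k - 5)^2*(k)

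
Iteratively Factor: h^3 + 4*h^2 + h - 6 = (h - 1)*(h^2 + 5*h + 6) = (h - 1)*(h + 3)*(h + 2)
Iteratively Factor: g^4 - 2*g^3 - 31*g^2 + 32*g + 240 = (g - 5)*(g^3 + 3*g^2 - 16*g - 48) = (g - 5)*(g - 4)*(g^2 + 7*g + 12) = (g - 5)*(g - 4)*(g + 3)*(g + 4)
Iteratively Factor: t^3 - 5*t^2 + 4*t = (t - 4)*(t^2 - t) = t*(t - 4)*(t - 1)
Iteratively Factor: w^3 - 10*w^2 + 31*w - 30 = (w - 5)*(w^2 - 5*w + 6) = (w - 5)*(w - 3)*(w - 2)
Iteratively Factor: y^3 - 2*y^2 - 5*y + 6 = (y + 2)*(y^2 - 4*y + 3) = (y - 3)*(y + 2)*(y - 1)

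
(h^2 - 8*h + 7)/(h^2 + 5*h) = (h^2 - 8*h + 7)/(h*(h + 5))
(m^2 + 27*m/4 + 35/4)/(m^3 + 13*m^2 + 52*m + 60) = (m + 7/4)/(m^2 + 8*m + 12)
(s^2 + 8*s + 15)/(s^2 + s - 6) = (s + 5)/(s - 2)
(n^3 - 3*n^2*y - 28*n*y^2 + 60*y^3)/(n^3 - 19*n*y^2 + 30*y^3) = (-n + 6*y)/(-n + 3*y)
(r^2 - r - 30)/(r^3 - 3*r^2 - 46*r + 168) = (r + 5)/(r^2 + 3*r - 28)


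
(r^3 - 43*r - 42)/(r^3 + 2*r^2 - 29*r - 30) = (r - 7)/(r - 5)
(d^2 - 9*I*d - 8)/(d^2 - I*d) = (d - 8*I)/d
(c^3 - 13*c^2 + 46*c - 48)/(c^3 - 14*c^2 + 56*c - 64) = (c - 3)/(c - 4)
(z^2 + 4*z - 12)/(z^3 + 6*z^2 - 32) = (z + 6)/(z^2 + 8*z + 16)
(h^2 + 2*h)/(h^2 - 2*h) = (h + 2)/(h - 2)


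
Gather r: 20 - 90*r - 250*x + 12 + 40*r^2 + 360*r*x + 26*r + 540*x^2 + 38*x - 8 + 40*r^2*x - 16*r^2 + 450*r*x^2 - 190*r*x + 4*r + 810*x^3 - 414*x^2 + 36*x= r^2*(40*x + 24) + r*(450*x^2 + 170*x - 60) + 810*x^3 + 126*x^2 - 176*x + 24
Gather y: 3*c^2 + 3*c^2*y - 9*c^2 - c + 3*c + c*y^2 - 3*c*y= -6*c^2 + c*y^2 + 2*c + y*(3*c^2 - 3*c)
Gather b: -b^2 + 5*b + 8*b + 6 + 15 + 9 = -b^2 + 13*b + 30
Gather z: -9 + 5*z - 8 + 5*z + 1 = 10*z - 16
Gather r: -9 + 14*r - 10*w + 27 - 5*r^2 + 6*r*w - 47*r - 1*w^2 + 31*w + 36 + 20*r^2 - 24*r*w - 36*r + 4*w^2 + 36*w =15*r^2 + r*(-18*w - 69) + 3*w^2 + 57*w + 54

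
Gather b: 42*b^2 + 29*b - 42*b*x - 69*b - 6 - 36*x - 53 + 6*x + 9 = 42*b^2 + b*(-42*x - 40) - 30*x - 50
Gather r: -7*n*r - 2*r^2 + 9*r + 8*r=-2*r^2 + r*(17 - 7*n)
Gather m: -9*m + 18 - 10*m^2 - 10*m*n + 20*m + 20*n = -10*m^2 + m*(11 - 10*n) + 20*n + 18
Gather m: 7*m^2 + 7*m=7*m^2 + 7*m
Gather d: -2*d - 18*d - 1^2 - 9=-20*d - 10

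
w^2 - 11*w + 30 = (w - 6)*(w - 5)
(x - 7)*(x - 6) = x^2 - 13*x + 42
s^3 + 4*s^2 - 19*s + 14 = (s - 2)*(s - 1)*(s + 7)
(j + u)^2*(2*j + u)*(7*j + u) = 14*j^4 + 37*j^3*u + 33*j^2*u^2 + 11*j*u^3 + u^4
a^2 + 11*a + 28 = (a + 4)*(a + 7)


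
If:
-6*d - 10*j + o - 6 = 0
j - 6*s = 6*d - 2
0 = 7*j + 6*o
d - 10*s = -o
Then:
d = 364/2517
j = -516/839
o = 602/839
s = 217/2517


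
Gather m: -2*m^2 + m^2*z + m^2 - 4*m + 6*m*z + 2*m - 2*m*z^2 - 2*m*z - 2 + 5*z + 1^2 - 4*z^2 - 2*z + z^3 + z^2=m^2*(z - 1) + m*(-2*z^2 + 4*z - 2) + z^3 - 3*z^2 + 3*z - 1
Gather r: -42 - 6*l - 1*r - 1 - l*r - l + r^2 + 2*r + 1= -7*l + r^2 + r*(1 - l) - 42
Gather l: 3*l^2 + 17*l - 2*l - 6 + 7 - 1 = 3*l^2 + 15*l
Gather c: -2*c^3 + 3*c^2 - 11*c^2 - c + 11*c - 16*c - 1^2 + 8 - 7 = -2*c^3 - 8*c^2 - 6*c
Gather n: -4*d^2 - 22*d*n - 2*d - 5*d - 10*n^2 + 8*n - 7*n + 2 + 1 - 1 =-4*d^2 - 7*d - 10*n^2 + n*(1 - 22*d) + 2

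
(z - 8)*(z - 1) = z^2 - 9*z + 8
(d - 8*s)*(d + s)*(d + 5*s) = d^3 - 2*d^2*s - 43*d*s^2 - 40*s^3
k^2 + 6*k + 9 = (k + 3)^2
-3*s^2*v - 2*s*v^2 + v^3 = v*(-3*s + v)*(s + v)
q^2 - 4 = (q - 2)*(q + 2)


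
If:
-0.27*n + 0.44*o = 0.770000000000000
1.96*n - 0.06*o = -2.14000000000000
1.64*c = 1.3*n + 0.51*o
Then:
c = -0.50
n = -1.06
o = 1.10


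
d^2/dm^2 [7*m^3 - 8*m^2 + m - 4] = 42*m - 16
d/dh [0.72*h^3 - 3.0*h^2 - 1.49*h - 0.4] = 2.16*h^2 - 6.0*h - 1.49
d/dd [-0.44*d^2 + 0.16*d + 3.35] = 0.16 - 0.88*d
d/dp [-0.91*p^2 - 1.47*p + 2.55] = -1.82*p - 1.47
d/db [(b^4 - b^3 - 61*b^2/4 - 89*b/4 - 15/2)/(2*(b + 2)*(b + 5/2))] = (16*b^3 + 36*b^2 - 120*b - 155)/(4*(4*b^2 + 20*b + 25))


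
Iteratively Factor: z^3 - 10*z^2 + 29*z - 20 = (z - 1)*(z^2 - 9*z + 20) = (z - 4)*(z - 1)*(z - 5)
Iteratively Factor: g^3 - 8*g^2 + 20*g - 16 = (g - 2)*(g^2 - 6*g + 8) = (g - 2)^2*(g - 4)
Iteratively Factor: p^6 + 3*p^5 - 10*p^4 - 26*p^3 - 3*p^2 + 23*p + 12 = (p + 1)*(p^5 + 2*p^4 - 12*p^3 - 14*p^2 + 11*p + 12) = (p - 3)*(p + 1)*(p^4 + 5*p^3 + 3*p^2 - 5*p - 4) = (p - 3)*(p + 1)^2*(p^3 + 4*p^2 - p - 4) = (p - 3)*(p + 1)^2*(p + 4)*(p^2 - 1) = (p - 3)*(p - 1)*(p + 1)^2*(p + 4)*(p + 1)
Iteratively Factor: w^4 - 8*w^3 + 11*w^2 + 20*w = (w - 5)*(w^3 - 3*w^2 - 4*w) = (w - 5)*(w - 4)*(w^2 + w) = (w - 5)*(w - 4)*(w + 1)*(w)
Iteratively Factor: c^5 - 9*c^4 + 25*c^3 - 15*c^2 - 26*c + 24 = (c - 3)*(c^4 - 6*c^3 + 7*c^2 + 6*c - 8) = (c - 3)*(c - 2)*(c^3 - 4*c^2 - c + 4) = (c - 3)*(c - 2)*(c + 1)*(c^2 - 5*c + 4) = (c - 4)*(c - 3)*(c - 2)*(c + 1)*(c - 1)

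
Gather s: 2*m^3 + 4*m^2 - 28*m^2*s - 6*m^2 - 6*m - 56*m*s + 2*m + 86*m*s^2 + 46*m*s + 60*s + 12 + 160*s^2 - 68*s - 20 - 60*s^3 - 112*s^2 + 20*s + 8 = 2*m^3 - 2*m^2 - 4*m - 60*s^3 + s^2*(86*m + 48) + s*(-28*m^2 - 10*m + 12)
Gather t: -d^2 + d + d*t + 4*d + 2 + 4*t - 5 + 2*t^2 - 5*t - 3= -d^2 + 5*d + 2*t^2 + t*(d - 1) - 6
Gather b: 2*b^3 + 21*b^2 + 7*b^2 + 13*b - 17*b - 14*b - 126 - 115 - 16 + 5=2*b^3 + 28*b^2 - 18*b - 252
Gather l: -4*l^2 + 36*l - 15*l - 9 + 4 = -4*l^2 + 21*l - 5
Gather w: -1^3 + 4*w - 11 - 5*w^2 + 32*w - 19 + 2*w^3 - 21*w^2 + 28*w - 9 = 2*w^3 - 26*w^2 + 64*w - 40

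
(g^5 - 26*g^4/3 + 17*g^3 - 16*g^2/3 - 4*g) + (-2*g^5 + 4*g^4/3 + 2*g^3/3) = -g^5 - 22*g^4/3 + 53*g^3/3 - 16*g^2/3 - 4*g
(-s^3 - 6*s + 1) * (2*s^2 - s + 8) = -2*s^5 + s^4 - 20*s^3 + 8*s^2 - 49*s + 8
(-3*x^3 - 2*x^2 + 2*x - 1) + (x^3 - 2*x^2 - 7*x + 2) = -2*x^3 - 4*x^2 - 5*x + 1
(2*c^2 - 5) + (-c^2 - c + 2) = c^2 - c - 3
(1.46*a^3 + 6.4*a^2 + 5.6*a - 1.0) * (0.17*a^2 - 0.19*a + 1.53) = 0.2482*a^5 + 0.8106*a^4 + 1.9698*a^3 + 8.558*a^2 + 8.758*a - 1.53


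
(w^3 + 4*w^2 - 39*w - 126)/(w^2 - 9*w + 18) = (w^2 + 10*w + 21)/(w - 3)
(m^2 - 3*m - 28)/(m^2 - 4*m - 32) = (m - 7)/(m - 8)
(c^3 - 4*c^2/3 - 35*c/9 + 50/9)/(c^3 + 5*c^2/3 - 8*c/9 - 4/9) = (9*c^2 - 30*c + 25)/(9*c^2 - 3*c - 2)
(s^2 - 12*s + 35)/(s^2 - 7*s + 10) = (s - 7)/(s - 2)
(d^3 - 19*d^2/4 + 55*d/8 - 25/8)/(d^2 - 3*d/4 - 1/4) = (8*d^2 - 30*d + 25)/(2*(4*d + 1))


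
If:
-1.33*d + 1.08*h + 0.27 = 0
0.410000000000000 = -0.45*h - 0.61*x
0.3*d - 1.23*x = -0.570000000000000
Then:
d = -0.83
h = -1.27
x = 0.26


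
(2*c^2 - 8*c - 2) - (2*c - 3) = 2*c^2 - 10*c + 1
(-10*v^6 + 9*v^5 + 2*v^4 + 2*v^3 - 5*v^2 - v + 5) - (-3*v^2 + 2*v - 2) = -10*v^6 + 9*v^5 + 2*v^4 + 2*v^3 - 2*v^2 - 3*v + 7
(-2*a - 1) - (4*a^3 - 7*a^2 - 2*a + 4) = -4*a^3 + 7*a^2 - 5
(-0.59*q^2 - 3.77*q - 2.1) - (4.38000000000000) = -0.59*q^2 - 3.77*q - 6.48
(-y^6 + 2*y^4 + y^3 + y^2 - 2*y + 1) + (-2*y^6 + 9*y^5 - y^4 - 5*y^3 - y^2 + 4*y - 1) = -3*y^6 + 9*y^5 + y^4 - 4*y^3 + 2*y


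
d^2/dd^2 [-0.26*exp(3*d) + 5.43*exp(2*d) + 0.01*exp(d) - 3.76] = (-2.34*exp(2*d) + 21.72*exp(d) + 0.01)*exp(d)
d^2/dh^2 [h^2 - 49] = 2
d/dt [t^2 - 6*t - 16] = 2*t - 6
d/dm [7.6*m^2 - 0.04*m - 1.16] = 15.2*m - 0.04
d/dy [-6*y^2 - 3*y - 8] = -12*y - 3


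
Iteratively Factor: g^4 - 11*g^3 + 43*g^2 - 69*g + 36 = (g - 1)*(g^3 - 10*g^2 + 33*g - 36) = (g - 3)*(g - 1)*(g^2 - 7*g + 12) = (g - 3)^2*(g - 1)*(g - 4)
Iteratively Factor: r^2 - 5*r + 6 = (r - 2)*(r - 3)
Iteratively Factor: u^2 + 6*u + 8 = (u + 4)*(u + 2)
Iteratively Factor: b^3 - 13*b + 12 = (b - 1)*(b^2 + b - 12) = (b - 1)*(b + 4)*(b - 3)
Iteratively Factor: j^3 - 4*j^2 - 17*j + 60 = (j - 3)*(j^2 - j - 20) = (j - 5)*(j - 3)*(j + 4)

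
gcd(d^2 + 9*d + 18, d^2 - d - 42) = d + 6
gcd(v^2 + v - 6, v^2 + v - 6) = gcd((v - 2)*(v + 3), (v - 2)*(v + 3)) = v^2 + v - 6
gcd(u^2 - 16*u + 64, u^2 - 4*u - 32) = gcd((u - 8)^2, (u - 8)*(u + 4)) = u - 8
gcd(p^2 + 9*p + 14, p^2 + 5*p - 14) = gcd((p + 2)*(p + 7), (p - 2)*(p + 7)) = p + 7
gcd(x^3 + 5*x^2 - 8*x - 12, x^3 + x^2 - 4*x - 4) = x^2 - x - 2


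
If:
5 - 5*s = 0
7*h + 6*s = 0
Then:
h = -6/7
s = 1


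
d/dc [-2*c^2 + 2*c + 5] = 2 - 4*c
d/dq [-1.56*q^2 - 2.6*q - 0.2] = -3.12*q - 2.6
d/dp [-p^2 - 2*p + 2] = -2*p - 2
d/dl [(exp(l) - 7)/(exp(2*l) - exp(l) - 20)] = (-(exp(l) - 7)*(2*exp(l) - 1) + exp(2*l) - exp(l) - 20)*exp(l)/(-exp(2*l) + exp(l) + 20)^2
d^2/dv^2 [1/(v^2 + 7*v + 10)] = 2*(-v^2 - 7*v + (2*v + 7)^2 - 10)/(v^2 + 7*v + 10)^3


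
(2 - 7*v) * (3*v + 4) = -21*v^2 - 22*v + 8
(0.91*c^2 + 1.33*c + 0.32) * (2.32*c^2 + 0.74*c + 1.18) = 2.1112*c^4 + 3.759*c^3 + 2.8004*c^2 + 1.8062*c + 0.3776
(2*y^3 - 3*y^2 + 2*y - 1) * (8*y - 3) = 16*y^4 - 30*y^3 + 25*y^2 - 14*y + 3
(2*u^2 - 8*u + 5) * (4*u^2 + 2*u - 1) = 8*u^4 - 28*u^3 + 2*u^2 + 18*u - 5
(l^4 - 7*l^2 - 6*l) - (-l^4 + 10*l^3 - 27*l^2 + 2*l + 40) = 2*l^4 - 10*l^3 + 20*l^2 - 8*l - 40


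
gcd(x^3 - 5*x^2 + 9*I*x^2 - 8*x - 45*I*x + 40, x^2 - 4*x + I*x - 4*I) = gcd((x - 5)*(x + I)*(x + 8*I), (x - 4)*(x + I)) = x + I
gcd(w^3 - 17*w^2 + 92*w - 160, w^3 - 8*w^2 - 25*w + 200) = w^2 - 13*w + 40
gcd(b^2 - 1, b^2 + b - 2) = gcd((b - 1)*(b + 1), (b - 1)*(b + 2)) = b - 1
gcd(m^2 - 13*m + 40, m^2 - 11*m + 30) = m - 5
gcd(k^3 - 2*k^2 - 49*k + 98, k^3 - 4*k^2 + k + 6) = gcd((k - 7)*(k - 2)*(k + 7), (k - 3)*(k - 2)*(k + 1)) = k - 2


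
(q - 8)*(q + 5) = q^2 - 3*q - 40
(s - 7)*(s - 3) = s^2 - 10*s + 21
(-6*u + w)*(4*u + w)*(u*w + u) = -24*u^3*w - 24*u^3 - 2*u^2*w^2 - 2*u^2*w + u*w^3 + u*w^2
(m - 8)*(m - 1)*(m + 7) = m^3 - 2*m^2 - 55*m + 56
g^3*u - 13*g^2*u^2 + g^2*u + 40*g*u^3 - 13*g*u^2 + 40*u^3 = (g - 8*u)*(g - 5*u)*(g*u + u)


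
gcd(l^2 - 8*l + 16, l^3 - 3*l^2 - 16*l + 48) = l - 4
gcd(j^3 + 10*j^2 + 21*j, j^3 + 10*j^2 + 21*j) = j^3 + 10*j^2 + 21*j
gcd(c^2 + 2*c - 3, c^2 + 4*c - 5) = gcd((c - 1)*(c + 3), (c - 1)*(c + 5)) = c - 1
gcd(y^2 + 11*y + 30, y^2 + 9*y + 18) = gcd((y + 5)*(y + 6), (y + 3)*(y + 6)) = y + 6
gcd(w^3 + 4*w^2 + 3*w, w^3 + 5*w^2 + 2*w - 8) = 1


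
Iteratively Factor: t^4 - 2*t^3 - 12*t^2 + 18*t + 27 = (t - 3)*(t^3 + t^2 - 9*t - 9) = (t - 3)*(t + 3)*(t^2 - 2*t - 3) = (t - 3)^2*(t + 3)*(t + 1)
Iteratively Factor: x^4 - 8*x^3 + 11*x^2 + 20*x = (x - 4)*(x^3 - 4*x^2 - 5*x) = x*(x - 4)*(x^2 - 4*x - 5) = x*(x - 5)*(x - 4)*(x + 1)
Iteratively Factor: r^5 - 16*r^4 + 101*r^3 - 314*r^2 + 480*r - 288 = (r - 4)*(r^4 - 12*r^3 + 53*r^2 - 102*r + 72) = (r - 4)*(r - 2)*(r^3 - 10*r^2 + 33*r - 36) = (r - 4)*(r - 3)*(r - 2)*(r^2 - 7*r + 12) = (r - 4)*(r - 3)^2*(r - 2)*(r - 4)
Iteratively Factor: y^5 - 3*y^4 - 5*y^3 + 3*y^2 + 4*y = (y)*(y^4 - 3*y^3 - 5*y^2 + 3*y + 4) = y*(y + 1)*(y^3 - 4*y^2 - y + 4) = y*(y - 1)*(y + 1)*(y^2 - 3*y - 4) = y*(y - 4)*(y - 1)*(y + 1)*(y + 1)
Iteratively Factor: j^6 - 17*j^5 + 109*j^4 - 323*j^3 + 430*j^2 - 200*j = (j - 5)*(j^5 - 12*j^4 + 49*j^3 - 78*j^2 + 40*j) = (j - 5)*(j - 4)*(j^4 - 8*j^3 + 17*j^2 - 10*j) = (j - 5)*(j - 4)*(j - 2)*(j^3 - 6*j^2 + 5*j) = (j - 5)*(j - 4)*(j - 2)*(j - 1)*(j^2 - 5*j) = j*(j - 5)*(j - 4)*(j - 2)*(j - 1)*(j - 5)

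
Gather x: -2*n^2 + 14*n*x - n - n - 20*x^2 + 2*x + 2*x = -2*n^2 - 2*n - 20*x^2 + x*(14*n + 4)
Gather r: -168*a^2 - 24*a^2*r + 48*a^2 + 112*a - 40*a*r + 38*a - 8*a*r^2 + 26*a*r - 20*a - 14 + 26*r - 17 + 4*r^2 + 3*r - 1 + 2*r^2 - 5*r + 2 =-120*a^2 + 130*a + r^2*(6 - 8*a) + r*(-24*a^2 - 14*a + 24) - 30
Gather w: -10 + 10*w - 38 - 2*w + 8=8*w - 40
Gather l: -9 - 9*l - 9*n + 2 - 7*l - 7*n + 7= -16*l - 16*n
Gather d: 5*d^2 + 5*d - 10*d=5*d^2 - 5*d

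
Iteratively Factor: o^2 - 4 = (o + 2)*(o - 2)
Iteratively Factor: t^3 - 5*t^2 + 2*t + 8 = (t + 1)*(t^2 - 6*t + 8) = (t - 4)*(t + 1)*(t - 2)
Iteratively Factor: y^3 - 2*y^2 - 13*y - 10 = (y + 2)*(y^2 - 4*y - 5) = (y - 5)*(y + 2)*(y + 1)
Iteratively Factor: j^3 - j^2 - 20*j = (j)*(j^2 - j - 20) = j*(j - 5)*(j + 4)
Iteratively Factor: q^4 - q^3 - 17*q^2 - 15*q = (q)*(q^3 - q^2 - 17*q - 15) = q*(q + 3)*(q^2 - 4*q - 5) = q*(q - 5)*(q + 3)*(q + 1)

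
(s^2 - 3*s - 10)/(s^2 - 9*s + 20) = (s + 2)/(s - 4)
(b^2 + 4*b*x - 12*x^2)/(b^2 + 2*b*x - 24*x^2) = (-b + 2*x)/(-b + 4*x)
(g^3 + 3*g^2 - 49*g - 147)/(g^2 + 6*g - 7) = (g^2 - 4*g - 21)/(g - 1)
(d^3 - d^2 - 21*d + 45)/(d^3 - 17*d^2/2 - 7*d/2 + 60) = 2*(d^2 + 2*d - 15)/(2*d^2 - 11*d - 40)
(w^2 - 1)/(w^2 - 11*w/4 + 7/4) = 4*(w + 1)/(4*w - 7)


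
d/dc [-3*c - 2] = -3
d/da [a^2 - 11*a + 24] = 2*a - 11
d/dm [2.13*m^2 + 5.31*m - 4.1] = 4.26*m + 5.31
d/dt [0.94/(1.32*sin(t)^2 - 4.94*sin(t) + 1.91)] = (4.6436 - 2.4816*sin(t))*cos(t)/(1.32*sin(t)^2 - 4.94*sin(t) + 1.91)^2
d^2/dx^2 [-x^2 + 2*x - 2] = -2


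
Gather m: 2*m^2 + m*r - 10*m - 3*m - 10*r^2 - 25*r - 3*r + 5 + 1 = 2*m^2 + m*(r - 13) - 10*r^2 - 28*r + 6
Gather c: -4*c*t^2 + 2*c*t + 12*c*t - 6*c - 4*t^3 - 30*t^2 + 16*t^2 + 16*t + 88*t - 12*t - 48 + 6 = c*(-4*t^2 + 14*t - 6) - 4*t^3 - 14*t^2 + 92*t - 42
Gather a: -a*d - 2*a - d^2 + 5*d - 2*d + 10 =a*(-d - 2) - d^2 + 3*d + 10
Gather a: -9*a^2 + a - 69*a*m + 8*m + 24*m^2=-9*a^2 + a*(1 - 69*m) + 24*m^2 + 8*m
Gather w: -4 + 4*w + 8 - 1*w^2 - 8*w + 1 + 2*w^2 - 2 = w^2 - 4*w + 3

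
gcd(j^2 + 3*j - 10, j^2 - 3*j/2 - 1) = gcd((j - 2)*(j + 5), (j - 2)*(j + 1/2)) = j - 2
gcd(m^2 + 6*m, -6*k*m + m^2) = m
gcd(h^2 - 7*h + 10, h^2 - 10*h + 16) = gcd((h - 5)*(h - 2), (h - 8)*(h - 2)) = h - 2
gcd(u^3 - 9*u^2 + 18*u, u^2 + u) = u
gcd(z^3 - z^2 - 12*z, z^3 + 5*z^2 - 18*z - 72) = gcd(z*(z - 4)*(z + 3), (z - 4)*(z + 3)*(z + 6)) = z^2 - z - 12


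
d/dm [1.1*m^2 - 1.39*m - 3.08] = 2.2*m - 1.39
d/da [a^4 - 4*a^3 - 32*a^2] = 4*a*(a^2 - 3*a - 16)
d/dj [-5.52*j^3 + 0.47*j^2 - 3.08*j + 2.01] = -16.56*j^2 + 0.94*j - 3.08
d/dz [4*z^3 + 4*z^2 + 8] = 4*z*(3*z + 2)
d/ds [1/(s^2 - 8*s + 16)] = 2*(4 - s)/(s^2 - 8*s + 16)^2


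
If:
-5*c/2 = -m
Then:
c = 2*m/5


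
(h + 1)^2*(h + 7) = h^3 + 9*h^2 + 15*h + 7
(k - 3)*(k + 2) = k^2 - k - 6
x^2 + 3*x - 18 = (x - 3)*(x + 6)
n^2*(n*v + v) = n^3*v + n^2*v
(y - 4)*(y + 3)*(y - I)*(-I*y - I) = -I*y^4 - y^3 + 13*I*y^2 + 13*y + 12*I*y + 12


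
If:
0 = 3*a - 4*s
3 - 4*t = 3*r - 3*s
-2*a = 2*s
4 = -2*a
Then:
No Solution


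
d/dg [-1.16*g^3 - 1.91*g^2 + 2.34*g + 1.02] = -3.48*g^2 - 3.82*g + 2.34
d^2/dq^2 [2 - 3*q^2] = -6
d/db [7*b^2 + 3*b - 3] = 14*b + 3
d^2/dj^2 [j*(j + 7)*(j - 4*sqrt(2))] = 6*j - 8*sqrt(2) + 14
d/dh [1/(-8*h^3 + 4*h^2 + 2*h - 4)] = (12*h^2 - 4*h - 1)/(2*(4*h^3 - 2*h^2 - h + 2)^2)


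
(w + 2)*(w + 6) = w^2 + 8*w + 12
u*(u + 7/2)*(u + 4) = u^3 + 15*u^2/2 + 14*u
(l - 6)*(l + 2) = l^2 - 4*l - 12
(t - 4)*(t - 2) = t^2 - 6*t + 8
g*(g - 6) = g^2 - 6*g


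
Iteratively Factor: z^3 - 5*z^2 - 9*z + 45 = (z - 5)*(z^2 - 9) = (z - 5)*(z + 3)*(z - 3)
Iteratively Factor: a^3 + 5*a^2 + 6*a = (a + 3)*(a^2 + 2*a) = a*(a + 3)*(a + 2)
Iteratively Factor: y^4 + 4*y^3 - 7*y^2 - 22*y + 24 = (y + 3)*(y^3 + y^2 - 10*y + 8) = (y - 2)*(y + 3)*(y^2 + 3*y - 4) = (y - 2)*(y - 1)*(y + 3)*(y + 4)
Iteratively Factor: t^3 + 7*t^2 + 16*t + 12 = (t + 2)*(t^2 + 5*t + 6) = (t + 2)*(t + 3)*(t + 2)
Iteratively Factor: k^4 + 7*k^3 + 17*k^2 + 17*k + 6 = (k + 1)*(k^3 + 6*k^2 + 11*k + 6) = (k + 1)^2*(k^2 + 5*k + 6) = (k + 1)^2*(k + 2)*(k + 3)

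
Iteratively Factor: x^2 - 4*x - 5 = (x + 1)*(x - 5)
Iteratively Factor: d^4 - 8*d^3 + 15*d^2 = (d - 5)*(d^3 - 3*d^2) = d*(d - 5)*(d^2 - 3*d) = d^2*(d - 5)*(d - 3)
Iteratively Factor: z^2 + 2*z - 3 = (z + 3)*(z - 1)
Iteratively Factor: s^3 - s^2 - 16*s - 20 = (s - 5)*(s^2 + 4*s + 4) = (s - 5)*(s + 2)*(s + 2)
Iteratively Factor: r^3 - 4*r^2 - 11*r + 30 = (r - 5)*(r^2 + r - 6) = (r - 5)*(r - 2)*(r + 3)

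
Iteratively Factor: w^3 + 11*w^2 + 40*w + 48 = (w + 4)*(w^2 + 7*w + 12) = (w + 3)*(w + 4)*(w + 4)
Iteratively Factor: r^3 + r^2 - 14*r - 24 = (r - 4)*(r^2 + 5*r + 6) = (r - 4)*(r + 3)*(r + 2)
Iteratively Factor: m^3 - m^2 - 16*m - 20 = (m + 2)*(m^2 - 3*m - 10) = (m - 5)*(m + 2)*(m + 2)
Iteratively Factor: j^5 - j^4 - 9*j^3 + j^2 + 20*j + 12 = (j + 1)*(j^4 - 2*j^3 - 7*j^2 + 8*j + 12) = (j - 3)*(j + 1)*(j^3 + j^2 - 4*j - 4) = (j - 3)*(j + 1)^2*(j^2 - 4) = (j - 3)*(j + 1)^2*(j + 2)*(j - 2)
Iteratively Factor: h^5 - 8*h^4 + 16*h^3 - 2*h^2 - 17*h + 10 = (h - 1)*(h^4 - 7*h^3 + 9*h^2 + 7*h - 10) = (h - 1)^2*(h^3 - 6*h^2 + 3*h + 10) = (h - 1)^2*(h + 1)*(h^2 - 7*h + 10) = (h - 5)*(h - 1)^2*(h + 1)*(h - 2)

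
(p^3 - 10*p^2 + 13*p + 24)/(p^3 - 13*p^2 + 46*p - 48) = (p + 1)/(p - 2)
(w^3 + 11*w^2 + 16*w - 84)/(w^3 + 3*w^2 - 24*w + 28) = (w + 6)/(w - 2)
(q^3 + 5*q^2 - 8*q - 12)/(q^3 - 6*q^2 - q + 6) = (q^2 + 4*q - 12)/(q^2 - 7*q + 6)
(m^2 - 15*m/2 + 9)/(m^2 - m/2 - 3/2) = (m - 6)/(m + 1)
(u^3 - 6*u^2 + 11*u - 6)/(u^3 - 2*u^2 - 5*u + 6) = (u - 2)/(u + 2)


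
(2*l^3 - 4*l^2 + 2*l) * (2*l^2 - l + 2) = 4*l^5 - 10*l^4 + 12*l^3 - 10*l^2 + 4*l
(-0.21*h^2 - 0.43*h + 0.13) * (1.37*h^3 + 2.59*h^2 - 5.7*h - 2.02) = -0.2877*h^5 - 1.133*h^4 + 0.2614*h^3 + 3.2119*h^2 + 0.1276*h - 0.2626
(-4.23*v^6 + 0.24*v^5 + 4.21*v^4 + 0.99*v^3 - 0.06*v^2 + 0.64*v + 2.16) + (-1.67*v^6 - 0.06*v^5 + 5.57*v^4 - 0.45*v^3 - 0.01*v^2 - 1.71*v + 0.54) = -5.9*v^6 + 0.18*v^5 + 9.78*v^4 + 0.54*v^3 - 0.07*v^2 - 1.07*v + 2.7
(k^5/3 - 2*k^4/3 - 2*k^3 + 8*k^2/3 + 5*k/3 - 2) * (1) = k^5/3 - 2*k^4/3 - 2*k^3 + 8*k^2/3 + 5*k/3 - 2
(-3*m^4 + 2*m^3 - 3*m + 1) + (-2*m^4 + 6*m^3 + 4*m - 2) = -5*m^4 + 8*m^3 + m - 1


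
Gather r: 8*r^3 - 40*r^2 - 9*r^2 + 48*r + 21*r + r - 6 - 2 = 8*r^3 - 49*r^2 + 70*r - 8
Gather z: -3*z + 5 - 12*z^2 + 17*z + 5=-12*z^2 + 14*z + 10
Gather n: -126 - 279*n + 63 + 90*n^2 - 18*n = 90*n^2 - 297*n - 63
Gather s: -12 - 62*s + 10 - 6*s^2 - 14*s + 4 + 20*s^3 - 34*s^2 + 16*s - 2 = 20*s^3 - 40*s^2 - 60*s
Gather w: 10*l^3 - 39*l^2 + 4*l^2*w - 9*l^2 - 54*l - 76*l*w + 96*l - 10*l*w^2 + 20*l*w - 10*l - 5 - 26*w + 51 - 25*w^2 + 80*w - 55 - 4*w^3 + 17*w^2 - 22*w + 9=10*l^3 - 48*l^2 + 32*l - 4*w^3 + w^2*(-10*l - 8) + w*(4*l^2 - 56*l + 32)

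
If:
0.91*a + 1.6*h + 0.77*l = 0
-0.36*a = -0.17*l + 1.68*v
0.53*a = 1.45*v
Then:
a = 2.73584905660377*v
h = -9.10004855715871*v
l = 15.6759156492786*v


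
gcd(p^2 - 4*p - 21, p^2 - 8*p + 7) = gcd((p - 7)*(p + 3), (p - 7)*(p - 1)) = p - 7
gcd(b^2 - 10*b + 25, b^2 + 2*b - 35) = b - 5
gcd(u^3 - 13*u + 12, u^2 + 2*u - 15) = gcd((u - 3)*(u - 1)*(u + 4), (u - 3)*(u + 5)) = u - 3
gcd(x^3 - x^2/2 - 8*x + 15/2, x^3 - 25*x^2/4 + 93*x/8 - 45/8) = x - 5/2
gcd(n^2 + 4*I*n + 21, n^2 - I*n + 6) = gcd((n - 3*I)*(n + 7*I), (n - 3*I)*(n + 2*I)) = n - 3*I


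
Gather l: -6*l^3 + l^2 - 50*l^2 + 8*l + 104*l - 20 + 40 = -6*l^3 - 49*l^2 + 112*l + 20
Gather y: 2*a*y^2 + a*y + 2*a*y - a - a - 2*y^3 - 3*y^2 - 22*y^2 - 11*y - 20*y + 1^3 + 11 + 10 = -2*a - 2*y^3 + y^2*(2*a - 25) + y*(3*a - 31) + 22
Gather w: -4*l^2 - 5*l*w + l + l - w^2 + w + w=-4*l^2 + 2*l - w^2 + w*(2 - 5*l)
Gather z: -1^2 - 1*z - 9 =-z - 10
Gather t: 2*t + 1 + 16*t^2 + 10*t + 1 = 16*t^2 + 12*t + 2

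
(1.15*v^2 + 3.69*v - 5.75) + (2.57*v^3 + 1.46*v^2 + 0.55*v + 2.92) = 2.57*v^3 + 2.61*v^2 + 4.24*v - 2.83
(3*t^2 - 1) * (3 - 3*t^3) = -9*t^5 + 3*t^3 + 9*t^2 - 3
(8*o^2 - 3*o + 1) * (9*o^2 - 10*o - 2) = 72*o^4 - 107*o^3 + 23*o^2 - 4*o - 2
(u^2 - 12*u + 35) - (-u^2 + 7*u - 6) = 2*u^2 - 19*u + 41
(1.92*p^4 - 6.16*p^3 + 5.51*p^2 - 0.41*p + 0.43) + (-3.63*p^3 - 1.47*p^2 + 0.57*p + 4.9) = 1.92*p^4 - 9.79*p^3 + 4.04*p^2 + 0.16*p + 5.33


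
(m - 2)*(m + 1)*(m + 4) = m^3 + 3*m^2 - 6*m - 8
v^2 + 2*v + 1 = (v + 1)^2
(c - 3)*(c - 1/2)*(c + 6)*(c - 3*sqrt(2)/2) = c^4 - 3*sqrt(2)*c^3/2 + 5*c^3/2 - 39*c^2/2 - 15*sqrt(2)*c^2/4 + 9*c + 117*sqrt(2)*c/4 - 27*sqrt(2)/2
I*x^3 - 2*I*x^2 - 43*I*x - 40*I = (x - 8)*(x + 5)*(I*x + I)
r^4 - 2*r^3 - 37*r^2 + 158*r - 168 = (r - 4)*(r - 3)*(r - 2)*(r + 7)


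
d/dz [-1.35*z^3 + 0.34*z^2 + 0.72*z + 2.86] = -4.05*z^2 + 0.68*z + 0.72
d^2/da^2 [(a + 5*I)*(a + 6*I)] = 2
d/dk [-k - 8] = -1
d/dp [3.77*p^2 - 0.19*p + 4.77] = 7.54*p - 0.19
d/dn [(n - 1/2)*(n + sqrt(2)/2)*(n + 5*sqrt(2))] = 3*n^2 - n + 11*sqrt(2)*n - 11*sqrt(2)/4 + 5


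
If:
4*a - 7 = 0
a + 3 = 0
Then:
No Solution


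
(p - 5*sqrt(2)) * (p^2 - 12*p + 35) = p^3 - 12*p^2 - 5*sqrt(2)*p^2 + 35*p + 60*sqrt(2)*p - 175*sqrt(2)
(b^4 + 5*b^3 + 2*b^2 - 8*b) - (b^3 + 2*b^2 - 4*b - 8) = b^4 + 4*b^3 - 4*b + 8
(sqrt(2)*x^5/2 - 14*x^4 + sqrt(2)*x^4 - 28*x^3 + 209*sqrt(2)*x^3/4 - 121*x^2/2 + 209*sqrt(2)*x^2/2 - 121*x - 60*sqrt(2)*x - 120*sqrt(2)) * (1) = sqrt(2)*x^5/2 - 14*x^4 + sqrt(2)*x^4 - 28*x^3 + 209*sqrt(2)*x^3/4 - 121*x^2/2 + 209*sqrt(2)*x^2/2 - 121*x - 60*sqrt(2)*x - 120*sqrt(2)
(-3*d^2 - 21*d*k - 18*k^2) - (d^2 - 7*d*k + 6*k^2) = -4*d^2 - 14*d*k - 24*k^2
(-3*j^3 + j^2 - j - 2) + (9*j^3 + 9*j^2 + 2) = 6*j^3 + 10*j^2 - j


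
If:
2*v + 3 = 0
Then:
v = -3/2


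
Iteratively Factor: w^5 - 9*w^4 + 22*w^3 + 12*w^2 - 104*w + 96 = (w - 4)*(w^4 - 5*w^3 + 2*w^2 + 20*w - 24) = (w - 4)*(w - 3)*(w^3 - 2*w^2 - 4*w + 8) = (w - 4)*(w - 3)*(w + 2)*(w^2 - 4*w + 4) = (w - 4)*(w - 3)*(w - 2)*(w + 2)*(w - 2)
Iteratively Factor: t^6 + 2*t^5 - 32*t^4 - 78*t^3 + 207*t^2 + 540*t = (t + 3)*(t^5 - t^4 - 29*t^3 + 9*t^2 + 180*t) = (t - 3)*(t + 3)*(t^4 + 2*t^3 - 23*t^2 - 60*t) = (t - 3)*(t + 3)*(t + 4)*(t^3 - 2*t^2 - 15*t) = (t - 3)*(t + 3)^2*(t + 4)*(t^2 - 5*t) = (t - 5)*(t - 3)*(t + 3)^2*(t + 4)*(t)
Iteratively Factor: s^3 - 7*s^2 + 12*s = (s - 4)*(s^2 - 3*s) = (s - 4)*(s - 3)*(s)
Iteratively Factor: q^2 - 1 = (q + 1)*(q - 1)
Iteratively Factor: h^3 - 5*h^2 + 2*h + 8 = (h + 1)*(h^2 - 6*h + 8) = (h - 4)*(h + 1)*(h - 2)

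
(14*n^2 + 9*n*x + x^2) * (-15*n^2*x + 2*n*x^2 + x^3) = -210*n^4*x - 107*n^3*x^2 + 17*n^2*x^3 + 11*n*x^4 + x^5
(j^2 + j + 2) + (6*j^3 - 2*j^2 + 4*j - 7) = 6*j^3 - j^2 + 5*j - 5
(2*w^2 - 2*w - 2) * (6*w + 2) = 12*w^3 - 8*w^2 - 16*w - 4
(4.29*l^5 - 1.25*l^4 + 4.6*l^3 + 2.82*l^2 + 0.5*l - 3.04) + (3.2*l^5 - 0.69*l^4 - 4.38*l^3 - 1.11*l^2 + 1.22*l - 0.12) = 7.49*l^5 - 1.94*l^4 + 0.22*l^3 + 1.71*l^2 + 1.72*l - 3.16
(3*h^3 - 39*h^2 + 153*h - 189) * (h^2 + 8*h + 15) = 3*h^5 - 15*h^4 - 114*h^3 + 450*h^2 + 783*h - 2835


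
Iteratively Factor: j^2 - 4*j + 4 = (j - 2)*(j - 2)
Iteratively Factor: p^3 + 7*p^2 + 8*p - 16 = (p + 4)*(p^2 + 3*p - 4) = (p + 4)^2*(p - 1)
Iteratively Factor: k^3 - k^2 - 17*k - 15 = (k - 5)*(k^2 + 4*k + 3) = (k - 5)*(k + 1)*(k + 3)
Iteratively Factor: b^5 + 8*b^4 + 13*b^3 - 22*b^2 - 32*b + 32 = (b + 2)*(b^4 + 6*b^3 + b^2 - 24*b + 16) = (b + 2)*(b + 4)*(b^3 + 2*b^2 - 7*b + 4) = (b - 1)*(b + 2)*(b + 4)*(b^2 + 3*b - 4) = (b - 1)*(b + 2)*(b + 4)^2*(b - 1)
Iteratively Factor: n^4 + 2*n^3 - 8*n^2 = (n + 4)*(n^3 - 2*n^2) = n*(n + 4)*(n^2 - 2*n) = n^2*(n + 4)*(n - 2)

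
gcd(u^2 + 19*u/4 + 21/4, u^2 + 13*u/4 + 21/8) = u + 7/4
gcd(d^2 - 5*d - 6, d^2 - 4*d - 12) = d - 6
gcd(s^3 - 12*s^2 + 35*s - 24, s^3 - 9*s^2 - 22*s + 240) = s - 8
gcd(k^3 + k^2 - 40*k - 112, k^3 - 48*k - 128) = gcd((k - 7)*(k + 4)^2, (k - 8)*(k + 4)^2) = k^2 + 8*k + 16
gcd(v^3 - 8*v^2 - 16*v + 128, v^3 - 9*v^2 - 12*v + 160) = v^2 - 4*v - 32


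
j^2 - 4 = (j - 2)*(j + 2)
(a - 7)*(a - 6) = a^2 - 13*a + 42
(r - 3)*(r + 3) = r^2 - 9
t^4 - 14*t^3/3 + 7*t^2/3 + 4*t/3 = t*(t - 4)*(t - 1)*(t + 1/3)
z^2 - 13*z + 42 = (z - 7)*(z - 6)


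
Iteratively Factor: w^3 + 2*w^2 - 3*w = (w)*(w^2 + 2*w - 3) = w*(w + 3)*(w - 1)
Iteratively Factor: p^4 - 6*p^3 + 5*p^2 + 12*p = (p - 3)*(p^3 - 3*p^2 - 4*p) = (p - 3)*(p + 1)*(p^2 - 4*p) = p*(p - 3)*(p + 1)*(p - 4)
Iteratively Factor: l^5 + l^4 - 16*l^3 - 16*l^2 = (l + 1)*(l^4 - 16*l^2) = (l - 4)*(l + 1)*(l^3 + 4*l^2) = l*(l - 4)*(l + 1)*(l^2 + 4*l) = l*(l - 4)*(l + 1)*(l + 4)*(l)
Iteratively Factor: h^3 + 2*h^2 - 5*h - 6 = (h + 1)*(h^2 + h - 6) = (h - 2)*(h + 1)*(h + 3)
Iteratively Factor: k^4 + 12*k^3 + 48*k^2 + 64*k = (k + 4)*(k^3 + 8*k^2 + 16*k) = (k + 4)^2*(k^2 + 4*k) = (k + 4)^3*(k)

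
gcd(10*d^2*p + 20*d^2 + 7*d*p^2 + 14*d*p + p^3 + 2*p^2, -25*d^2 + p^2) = 5*d + p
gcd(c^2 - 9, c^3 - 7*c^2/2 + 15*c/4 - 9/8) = 1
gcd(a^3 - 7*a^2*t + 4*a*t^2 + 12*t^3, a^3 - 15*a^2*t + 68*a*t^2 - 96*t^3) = 1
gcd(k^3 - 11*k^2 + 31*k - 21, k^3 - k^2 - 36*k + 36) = k - 1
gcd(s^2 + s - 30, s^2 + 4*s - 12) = s + 6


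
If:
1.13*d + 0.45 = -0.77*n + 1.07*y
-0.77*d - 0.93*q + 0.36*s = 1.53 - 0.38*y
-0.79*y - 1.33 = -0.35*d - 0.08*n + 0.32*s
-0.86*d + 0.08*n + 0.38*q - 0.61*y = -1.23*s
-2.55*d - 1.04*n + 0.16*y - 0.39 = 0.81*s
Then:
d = 1.71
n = -6.12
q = -3.35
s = 1.55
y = -2.17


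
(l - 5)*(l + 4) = l^2 - l - 20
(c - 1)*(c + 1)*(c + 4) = c^3 + 4*c^2 - c - 4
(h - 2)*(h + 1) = h^2 - h - 2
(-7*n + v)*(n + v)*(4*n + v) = -28*n^3 - 31*n^2*v - 2*n*v^2 + v^3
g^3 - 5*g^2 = g^2*(g - 5)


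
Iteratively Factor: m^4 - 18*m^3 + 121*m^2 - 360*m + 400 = (m - 4)*(m^3 - 14*m^2 + 65*m - 100) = (m - 5)*(m - 4)*(m^2 - 9*m + 20) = (m - 5)*(m - 4)^2*(m - 5)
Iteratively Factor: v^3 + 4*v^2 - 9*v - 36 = (v + 3)*(v^2 + v - 12) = (v - 3)*(v + 3)*(v + 4)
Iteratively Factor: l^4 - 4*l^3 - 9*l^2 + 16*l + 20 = (l + 1)*(l^3 - 5*l^2 - 4*l + 20) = (l + 1)*(l + 2)*(l^2 - 7*l + 10) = (l - 2)*(l + 1)*(l + 2)*(l - 5)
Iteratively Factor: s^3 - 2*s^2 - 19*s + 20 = (s - 5)*(s^2 + 3*s - 4) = (s - 5)*(s - 1)*(s + 4)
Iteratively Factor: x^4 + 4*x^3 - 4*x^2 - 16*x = (x + 2)*(x^3 + 2*x^2 - 8*x) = (x - 2)*(x + 2)*(x^2 + 4*x) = (x - 2)*(x + 2)*(x + 4)*(x)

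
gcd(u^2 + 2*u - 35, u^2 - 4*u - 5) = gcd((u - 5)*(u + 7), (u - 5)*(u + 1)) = u - 5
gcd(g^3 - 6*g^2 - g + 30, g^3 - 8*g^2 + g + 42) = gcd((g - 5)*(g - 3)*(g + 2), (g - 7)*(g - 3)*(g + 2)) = g^2 - g - 6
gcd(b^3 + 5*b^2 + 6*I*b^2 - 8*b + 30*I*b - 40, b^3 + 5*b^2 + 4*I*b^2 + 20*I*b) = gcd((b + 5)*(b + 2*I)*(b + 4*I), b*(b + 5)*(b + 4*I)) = b^2 + b*(5 + 4*I) + 20*I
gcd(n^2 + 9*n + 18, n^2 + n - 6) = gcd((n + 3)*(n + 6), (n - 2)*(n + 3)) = n + 3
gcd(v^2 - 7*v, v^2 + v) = v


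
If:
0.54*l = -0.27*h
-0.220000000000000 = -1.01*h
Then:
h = 0.22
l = -0.11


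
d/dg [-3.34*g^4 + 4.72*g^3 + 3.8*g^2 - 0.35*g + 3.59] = -13.36*g^3 + 14.16*g^2 + 7.6*g - 0.35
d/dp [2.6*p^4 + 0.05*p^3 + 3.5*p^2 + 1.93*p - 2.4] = 10.4*p^3 + 0.15*p^2 + 7.0*p + 1.93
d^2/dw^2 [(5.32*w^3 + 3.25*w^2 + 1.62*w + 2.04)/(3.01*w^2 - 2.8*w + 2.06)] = (-5.6843418860808e-14*w^5 + 101.57994*w^3 - 194.130636*w^2 - 27.97284*w + 52.960472)/(27.270901*w^6 - 76.10484*w^5 + 126.786618*w^4 - 126.12208*w^3 + 86.770908*w^2 - 35.64624*w + 8.741816)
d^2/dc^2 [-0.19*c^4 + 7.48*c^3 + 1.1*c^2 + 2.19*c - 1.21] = -2.28*c^2 + 44.88*c + 2.2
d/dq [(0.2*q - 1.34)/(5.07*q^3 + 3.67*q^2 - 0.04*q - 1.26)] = (-2.028*q^3 + 19.6474*q^2 + 9.8356*q - 0.3056)/(25.7049*q^6 + 37.2138*q^5 + 13.0633*q^4 - 13.07*q^3 - 9.2468*q^2 + 0.1008*q + 1.5876)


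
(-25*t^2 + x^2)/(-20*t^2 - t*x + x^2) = (5*t + x)/(4*t + x)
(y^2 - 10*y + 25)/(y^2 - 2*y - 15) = (y - 5)/(y + 3)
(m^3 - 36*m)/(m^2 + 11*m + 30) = m*(m - 6)/(m + 5)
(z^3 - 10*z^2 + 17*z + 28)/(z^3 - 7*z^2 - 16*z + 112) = (z + 1)/(z + 4)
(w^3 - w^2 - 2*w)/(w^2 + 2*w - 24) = w*(w^2 - w - 2)/(w^2 + 2*w - 24)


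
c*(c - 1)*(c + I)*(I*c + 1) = I*c^4 - I*c^3 + I*c^2 - I*c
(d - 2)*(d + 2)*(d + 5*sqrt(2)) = d^3 + 5*sqrt(2)*d^2 - 4*d - 20*sqrt(2)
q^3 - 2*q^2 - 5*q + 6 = (q - 3)*(q - 1)*(q + 2)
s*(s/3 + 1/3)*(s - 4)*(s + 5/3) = s^4/3 - 4*s^3/9 - 3*s^2 - 20*s/9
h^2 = h^2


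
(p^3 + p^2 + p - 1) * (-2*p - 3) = -2*p^4 - 5*p^3 - 5*p^2 - p + 3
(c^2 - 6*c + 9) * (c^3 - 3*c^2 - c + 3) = c^5 - 9*c^4 + 26*c^3 - 18*c^2 - 27*c + 27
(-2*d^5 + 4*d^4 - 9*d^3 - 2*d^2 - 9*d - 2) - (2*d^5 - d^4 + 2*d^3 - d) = -4*d^5 + 5*d^4 - 11*d^3 - 2*d^2 - 8*d - 2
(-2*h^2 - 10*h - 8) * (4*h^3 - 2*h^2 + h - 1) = -8*h^5 - 36*h^4 - 14*h^3 + 8*h^2 + 2*h + 8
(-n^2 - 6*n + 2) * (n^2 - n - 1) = -n^4 - 5*n^3 + 9*n^2 + 4*n - 2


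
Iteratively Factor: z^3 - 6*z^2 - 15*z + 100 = (z - 5)*(z^2 - z - 20) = (z - 5)*(z + 4)*(z - 5)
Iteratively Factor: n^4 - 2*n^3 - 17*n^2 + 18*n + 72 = (n - 3)*(n^3 + n^2 - 14*n - 24) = (n - 4)*(n - 3)*(n^2 + 5*n + 6) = (n - 4)*(n - 3)*(n + 2)*(n + 3)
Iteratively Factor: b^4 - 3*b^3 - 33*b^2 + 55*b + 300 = (b - 5)*(b^3 + 2*b^2 - 23*b - 60) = (b - 5)*(b + 3)*(b^2 - b - 20) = (b - 5)^2*(b + 3)*(b + 4)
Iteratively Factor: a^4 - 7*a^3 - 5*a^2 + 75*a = (a)*(a^3 - 7*a^2 - 5*a + 75) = a*(a - 5)*(a^2 - 2*a - 15) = a*(a - 5)*(a + 3)*(a - 5)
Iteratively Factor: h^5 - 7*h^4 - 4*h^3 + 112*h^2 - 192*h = (h - 3)*(h^4 - 4*h^3 - 16*h^2 + 64*h) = h*(h - 3)*(h^3 - 4*h^2 - 16*h + 64) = h*(h - 4)*(h - 3)*(h^2 - 16) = h*(h - 4)^2*(h - 3)*(h + 4)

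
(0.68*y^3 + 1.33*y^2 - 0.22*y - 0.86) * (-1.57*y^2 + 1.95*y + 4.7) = -1.0676*y^5 - 0.7621*y^4 + 6.1349*y^3 + 7.1722*y^2 - 2.711*y - 4.042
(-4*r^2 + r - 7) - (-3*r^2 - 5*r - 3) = -r^2 + 6*r - 4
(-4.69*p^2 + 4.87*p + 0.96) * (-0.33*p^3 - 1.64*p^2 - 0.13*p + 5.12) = 1.5477*p^5 + 6.0845*p^4 - 7.6939*p^3 - 26.2203*p^2 + 24.8096*p + 4.9152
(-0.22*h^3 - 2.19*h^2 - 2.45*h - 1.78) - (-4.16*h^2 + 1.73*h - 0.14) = -0.22*h^3 + 1.97*h^2 - 4.18*h - 1.64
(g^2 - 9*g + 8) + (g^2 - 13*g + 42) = 2*g^2 - 22*g + 50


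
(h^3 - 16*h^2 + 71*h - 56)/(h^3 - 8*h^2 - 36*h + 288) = (h^2 - 8*h + 7)/(h^2 - 36)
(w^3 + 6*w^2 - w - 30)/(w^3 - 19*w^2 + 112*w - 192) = (w^3 + 6*w^2 - w - 30)/(w^3 - 19*w^2 + 112*w - 192)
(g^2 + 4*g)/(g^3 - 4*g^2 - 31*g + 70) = g*(g + 4)/(g^3 - 4*g^2 - 31*g + 70)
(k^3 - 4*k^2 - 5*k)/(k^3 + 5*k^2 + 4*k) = (k - 5)/(k + 4)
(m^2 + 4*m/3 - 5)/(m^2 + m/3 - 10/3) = (m + 3)/(m + 2)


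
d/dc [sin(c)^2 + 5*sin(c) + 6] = (2*sin(c) + 5)*cos(c)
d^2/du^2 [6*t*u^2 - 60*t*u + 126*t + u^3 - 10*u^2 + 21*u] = 12*t + 6*u - 20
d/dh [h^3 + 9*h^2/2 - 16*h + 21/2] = 3*h^2 + 9*h - 16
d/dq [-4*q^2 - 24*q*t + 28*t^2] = -8*q - 24*t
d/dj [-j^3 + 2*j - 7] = 2 - 3*j^2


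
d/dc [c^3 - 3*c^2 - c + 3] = 3*c^2 - 6*c - 1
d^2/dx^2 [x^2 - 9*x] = 2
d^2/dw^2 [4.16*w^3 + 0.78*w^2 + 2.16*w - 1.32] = 24.96*w + 1.56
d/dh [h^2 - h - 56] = 2*h - 1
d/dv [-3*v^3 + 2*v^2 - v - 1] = -9*v^2 + 4*v - 1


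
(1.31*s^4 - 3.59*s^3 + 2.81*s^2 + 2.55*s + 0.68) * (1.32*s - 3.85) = 1.7292*s^5 - 9.7823*s^4 + 17.5307*s^3 - 7.4525*s^2 - 8.9199*s - 2.618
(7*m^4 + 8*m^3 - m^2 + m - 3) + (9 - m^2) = 7*m^4 + 8*m^3 - 2*m^2 + m + 6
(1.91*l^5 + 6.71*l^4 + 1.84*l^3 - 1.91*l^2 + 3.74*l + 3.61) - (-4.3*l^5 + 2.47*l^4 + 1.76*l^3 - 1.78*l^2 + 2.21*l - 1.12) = 6.21*l^5 + 4.24*l^4 + 0.0800000000000001*l^3 - 0.13*l^2 + 1.53*l + 4.73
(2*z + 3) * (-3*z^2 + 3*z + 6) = -6*z^3 - 3*z^2 + 21*z + 18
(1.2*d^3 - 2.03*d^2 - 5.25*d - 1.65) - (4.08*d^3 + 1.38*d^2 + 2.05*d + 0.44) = -2.88*d^3 - 3.41*d^2 - 7.3*d - 2.09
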